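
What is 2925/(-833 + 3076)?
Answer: 2925/2243 ≈ 1.3041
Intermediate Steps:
2925/(-833 + 3076) = 2925/2243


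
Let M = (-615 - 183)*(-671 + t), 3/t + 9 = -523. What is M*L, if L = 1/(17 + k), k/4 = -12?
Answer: -1070925/62 ≈ -17273.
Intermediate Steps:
k = -48 (k = 4*(-12) = -48)
t = -3/532 (t = 3/(-9 - 523) = 3/(-532) = 3*(-1/532) = -3/532 ≈ -0.0056391)
L = -1/31 (L = 1/(17 - 48) = 1/(-31) = -1/31 ≈ -0.032258)
M = 1070925/2 (M = (-615 - 183)*(-671 - 3/532) = -798*(-356975/532) = 1070925/2 ≈ 5.3546e+5)
M*L = (1070925/2)*(-1/31) = -1070925/62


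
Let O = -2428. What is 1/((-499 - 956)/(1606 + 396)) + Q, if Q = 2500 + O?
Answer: 102758/1455 ≈ 70.624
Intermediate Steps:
Q = 72 (Q = 2500 - 2428 = 72)
1/((-499 - 956)/(1606 + 396)) + Q = 1/((-499 - 956)/(1606 + 396)) + 72 = 1/(-1455/2002) + 72 = -2002/1455 + 72 = 102758/1455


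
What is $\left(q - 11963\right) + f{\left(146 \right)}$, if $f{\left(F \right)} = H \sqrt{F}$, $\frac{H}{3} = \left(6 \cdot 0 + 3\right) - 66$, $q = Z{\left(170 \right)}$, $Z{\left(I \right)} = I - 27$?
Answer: $-11820 - 189 \sqrt{146} \approx -14104.0$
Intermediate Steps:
$Z{\left(I \right)} = -27 + I$
$q = 143$ ($q = -27 + 170 = 143$)
$H = -189$ ($H = 3 \left(\left(6 \cdot 0 + 3\right) - 66\right) = 3 \left(\left(0 + 3\right) - 66\right) = 3 \left(3 - 66\right) = 3 \left(-63\right) = -189$)
$f{\left(F \right)} = - 189 \sqrt{F}$
$\left(q - 11963\right) + f{\left(146 \right)} = \left(143 - 11963\right) - 189 \sqrt{146} = -11820 - 189 \sqrt{146}$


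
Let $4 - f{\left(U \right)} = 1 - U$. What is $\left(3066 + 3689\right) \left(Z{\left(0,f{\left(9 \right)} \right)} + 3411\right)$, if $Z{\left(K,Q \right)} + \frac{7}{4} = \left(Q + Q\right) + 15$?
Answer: $\frac{93171715}{4} \approx 2.3293 \cdot 10^{7}$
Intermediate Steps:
$f{\left(U \right)} = 3 + U$ ($f{\left(U \right)} = 4 - \left(1 - U\right) = 4 + \left(-1 + U\right) = 3 + U$)
$Z{\left(K,Q \right)} = \frac{53}{4} + 2 Q$ ($Z{\left(K,Q \right)} = - \frac{7}{4} + \left(\left(Q + Q\right) + 15\right) = - \frac{7}{4} + \left(2 Q + 15\right) = - \frac{7}{4} + \left(15 + 2 Q\right) = \frac{53}{4} + 2 Q$)
$\left(3066 + 3689\right) \left(Z{\left(0,f{\left(9 \right)} \right)} + 3411\right) = \left(3066 + 3689\right) \left(\left(\frac{53}{4} + 2 \left(3 + 9\right)\right) + 3411\right) = 6755 \left(\left(\frac{53}{4} + 2 \cdot 12\right) + 3411\right) = 6755 \left(\left(\frac{53}{4} + 24\right) + 3411\right) = 6755 \left(\frac{149}{4} + 3411\right) = 6755 \cdot \frac{13793}{4} = \frac{93171715}{4}$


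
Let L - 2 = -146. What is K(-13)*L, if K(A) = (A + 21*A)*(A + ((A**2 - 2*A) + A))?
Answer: 6960096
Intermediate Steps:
K(A) = 22*A**3 (K(A) = (22*A)*(A + (A**2 - A)) = (22*A)*A**2 = 22*A**3)
L = -144 (L = 2 - 146 = -144)
K(-13)*L = (22*(-13)**3)*(-144) = (22*(-2197))*(-144) = -48334*(-144) = 6960096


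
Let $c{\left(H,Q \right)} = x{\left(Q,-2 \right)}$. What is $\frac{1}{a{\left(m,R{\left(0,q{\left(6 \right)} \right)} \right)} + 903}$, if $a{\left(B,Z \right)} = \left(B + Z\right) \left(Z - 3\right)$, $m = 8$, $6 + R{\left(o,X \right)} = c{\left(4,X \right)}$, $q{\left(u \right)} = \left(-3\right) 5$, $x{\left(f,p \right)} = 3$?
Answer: $\frac{1}{873} \approx 0.0011455$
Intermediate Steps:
$c{\left(H,Q \right)} = 3$
$q{\left(u \right)} = -15$
$R{\left(o,X \right)} = -3$ ($R{\left(o,X \right)} = -6 + 3 = -3$)
$a{\left(B,Z \right)} = \left(-3 + Z\right) \left(B + Z\right)$ ($a{\left(B,Z \right)} = \left(B + Z\right) \left(-3 + Z\right) = \left(-3 + Z\right) \left(B + Z\right)$)
$\frac{1}{a{\left(m,R{\left(0,q{\left(6 \right)} \right)} \right)} + 903} = \frac{1}{\left(\left(-3\right)^{2} - 24 - -9 + 8 \left(-3\right)\right) + 903} = \frac{1}{\left(9 - 24 + 9 - 24\right) + 903} = \frac{1}{-30 + 903} = \frac{1}{873}$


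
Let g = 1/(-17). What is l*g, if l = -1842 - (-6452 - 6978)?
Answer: -11588/17 ≈ -681.65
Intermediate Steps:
l = 11588 (l = -1842 - 1*(-13430) = -1842 + 13430 = 11588)
g = -1/17 ≈ -0.058824
l*g = 11588*(-1/17) = -11588/17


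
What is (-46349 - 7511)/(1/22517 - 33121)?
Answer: 303191405/186446389 ≈ 1.6262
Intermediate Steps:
(-46349 - 7511)/(1/22517 - 33121) = -53860/(1/22517 - 33121) = -53860/(-745785556/22517) = -53860*(-22517/745785556) = 303191405/186446389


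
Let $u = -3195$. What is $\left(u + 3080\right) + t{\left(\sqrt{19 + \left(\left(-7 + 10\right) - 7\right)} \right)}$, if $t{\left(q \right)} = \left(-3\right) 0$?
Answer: $-115$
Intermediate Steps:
$t{\left(q \right)} = 0$
$\left(u + 3080\right) + t{\left(\sqrt{19 + \left(\left(-7 + 10\right) - 7\right)} \right)} = \left(-3195 + 3080\right) + 0 = -115 + 0 = -115$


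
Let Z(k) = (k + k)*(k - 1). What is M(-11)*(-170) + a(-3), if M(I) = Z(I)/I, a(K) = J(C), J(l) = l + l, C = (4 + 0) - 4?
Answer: 4080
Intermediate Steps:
Z(k) = 2*k*(-1 + k) (Z(k) = (2*k)*(-1 + k) = 2*k*(-1 + k))
C = 0 (C = 4 - 4 = 0)
J(l) = 2*l
a(K) = 0 (a(K) = 2*0 = 0)
M(I) = -2 + 2*I (M(I) = (2*I*(-1 + I))/I = -2 + 2*I)
M(-11)*(-170) + a(-3) = (-2 + 2*(-11))*(-170) + 0 = (-2 - 22)*(-170) + 0 = -24*(-170) + 0 = 4080 + 0 = 4080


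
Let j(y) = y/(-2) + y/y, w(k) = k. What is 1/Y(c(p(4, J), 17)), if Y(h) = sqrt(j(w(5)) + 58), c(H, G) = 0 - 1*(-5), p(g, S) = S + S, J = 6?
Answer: sqrt(226)/113 ≈ 0.13304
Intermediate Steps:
p(g, S) = 2*S
c(H, G) = 5 (c(H, G) = 0 + 5 = 5)
j(y) = 1 - y/2 (j(y) = y*(-1/2) + 1 = -y/2 + 1 = 1 - y/2)
Y(h) = sqrt(226)/2 (Y(h) = sqrt((1 - 1/2*5) + 58) = sqrt((1 - 5/2) + 58) = sqrt(-3/2 + 58) = sqrt(113/2) = sqrt(226)/2)
1/Y(c(p(4, J), 17)) = 1/(sqrt(226)/2) = sqrt(226)/113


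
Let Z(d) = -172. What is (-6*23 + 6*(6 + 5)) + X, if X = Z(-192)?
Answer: -244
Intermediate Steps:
X = -172
(-6*23 + 6*(6 + 5)) + X = (-6*23 + 6*(6 + 5)) - 172 = (-138 + 6*11) - 172 = (-138 + 66) - 172 = -72 - 172 = -244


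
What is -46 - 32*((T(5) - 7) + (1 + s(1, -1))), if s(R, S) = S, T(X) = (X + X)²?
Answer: -3022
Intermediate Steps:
T(X) = 4*X² (T(X) = (2*X)² = 4*X²)
-46 - 32*((T(5) - 7) + (1 + s(1, -1))) = -46 - 32*((4*5² - 7) + (1 - 1)) = -46 - 32*((4*25 - 7) + 0) = -46 - 32*((100 - 7) + 0) = -46 - 32*(93 + 0) = -46 - 32*93 = -46 - 2976 = -3022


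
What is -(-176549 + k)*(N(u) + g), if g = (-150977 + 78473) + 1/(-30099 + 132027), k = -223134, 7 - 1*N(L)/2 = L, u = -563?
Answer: -93783550375363/3288 ≈ -2.8523e+10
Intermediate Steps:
N(L) = 14 - 2*L
g = -7390187711/101928 (g = -72504 + 1/101928 = -7390187711/101928 ≈ -72504.)
-(-176549 + k)*(N(u) + g) = -(-176549 - 223134)*((14 - 2*(-563)) - 7390187711/101928) = -(-399683)*((14 + 1126) - 7390187711/101928) = -(-399683)*(1140 - 7390187711/101928) = -(-399683)*(-7273989791)/101928 = -1*93783550375363/3288 = -93783550375363/3288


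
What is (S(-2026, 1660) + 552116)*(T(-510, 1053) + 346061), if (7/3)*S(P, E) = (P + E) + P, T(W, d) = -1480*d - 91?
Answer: -668181131560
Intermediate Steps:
T(W, d) = -91 - 1480*d
S(P, E) = 3*E/7 + 6*P/7 (S(P, E) = 3*((P + E) + P)/7 = 3*((E + P) + P)/7 = 3*(E + 2*P)/7 = 3*E/7 + 6*P/7)
(S(-2026, 1660) + 552116)*(T(-510, 1053) + 346061) = (((3/7)*1660 + (6/7)*(-2026)) + 552116)*((-91 - 1480*1053) + 346061) = ((4980/7 - 12156/7) + 552116)*((-91 - 1558440) + 346061) = (-7176/7 + 552116)*(-1558531 + 346061) = (3857636/7)*(-1212470) = -668181131560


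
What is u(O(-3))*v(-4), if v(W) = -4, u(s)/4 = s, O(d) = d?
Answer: 48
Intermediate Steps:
u(s) = 4*s
u(O(-3))*v(-4) = (4*(-3))*(-4) = -12*(-4) = 48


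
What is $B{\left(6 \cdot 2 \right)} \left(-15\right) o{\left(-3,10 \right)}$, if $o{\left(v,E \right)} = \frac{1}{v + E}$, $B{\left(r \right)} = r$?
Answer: $- \frac{180}{7} \approx -25.714$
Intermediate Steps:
$o{\left(v,E \right)} = \frac{1}{E + v}$
$B{\left(6 \cdot 2 \right)} \left(-15\right) o{\left(-3,10 \right)} = \frac{6 \cdot 2 \left(-15\right)}{10 - 3} = \frac{12 \left(-15\right)}{7} = \left(-180\right) \frac{1}{7} = - \frac{180}{7}$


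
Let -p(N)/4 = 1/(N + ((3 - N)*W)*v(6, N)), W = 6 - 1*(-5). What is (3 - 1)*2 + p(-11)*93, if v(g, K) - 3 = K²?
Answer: 75968/19085 ≈ 3.9805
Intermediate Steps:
v(g, K) = 3 + K²
W = 11 (W = 6 + 5 = 11)
p(N) = -4/(N + (3 + N²)*(33 - 11*N)) (p(N) = -4/(N + ((3 - N)*11)*(3 + N²)) = -4/(N + (33 - 11*N)*(3 + N²)) = -4/(N + (3 + N²)*(33 - 11*N)))
(3 - 1)*2 + p(-11)*93 = (3 - 1)*2 + (4/(-99 - 33*(-11)² + 11*(-11)³ + 32*(-11)))*93 = 2*2 + (4/(-99 - 33*121 + 11*(-1331) - 352))*93 = 4 + (4/(-99 - 3993 - 14641 - 352))*93 = 4 + (4/(-19085))*93 = 4 + (4*(-1/19085))*93 = 4 - 4/19085*93 = 4 - 372/19085 = 75968/19085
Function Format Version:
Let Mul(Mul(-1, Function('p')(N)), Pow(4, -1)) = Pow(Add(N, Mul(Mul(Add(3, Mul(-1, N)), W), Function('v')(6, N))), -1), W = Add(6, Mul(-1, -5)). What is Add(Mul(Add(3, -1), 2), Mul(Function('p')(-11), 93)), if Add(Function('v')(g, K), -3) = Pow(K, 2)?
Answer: Rational(75968, 19085) ≈ 3.9805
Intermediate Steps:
Function('v')(g, K) = Add(3, Pow(K, 2))
W = 11 (W = Add(6, 5) = 11)
Function('p')(N) = Mul(-4, Pow(Add(N, Mul(Add(3, Pow(N, 2)), Add(33, Mul(-11, N)))), -1)) (Function('p')(N) = Mul(-4, Pow(Add(N, Mul(Mul(Add(3, Mul(-1, N)), 11), Add(3, Pow(N, 2)))), -1)) = Mul(-4, Pow(Add(N, Mul(Add(33, Mul(-11, N)), Add(3, Pow(N, 2)))), -1)) = Mul(-4, Pow(Add(N, Mul(Add(3, Pow(N, 2)), Add(33, Mul(-11, N)))), -1)))
Add(Mul(Add(3, -1), 2), Mul(Function('p')(-11), 93)) = Add(Mul(Add(3, -1), 2), Mul(Mul(4, Pow(Add(-99, Mul(-33, Pow(-11, 2)), Mul(11, Pow(-11, 3)), Mul(32, -11)), -1)), 93)) = Add(Mul(2, 2), Mul(Mul(4, Pow(Add(-99, Mul(-33, 121), Mul(11, -1331), -352), -1)), 93)) = Add(4, Mul(Mul(4, Pow(Add(-99, -3993, -14641, -352), -1)), 93)) = Add(4, Mul(Mul(4, Pow(-19085, -1)), 93)) = Add(4, Mul(Mul(4, Rational(-1, 19085)), 93)) = Add(4, Mul(Rational(-4, 19085), 93)) = Add(4, Rational(-372, 19085)) = Rational(75968, 19085)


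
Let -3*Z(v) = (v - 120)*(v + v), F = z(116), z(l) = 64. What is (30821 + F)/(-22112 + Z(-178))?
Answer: -92655/172424 ≈ -0.53737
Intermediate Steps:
F = 64
Z(v) = -2*v*(-120 + v)/3 (Z(v) = -(v - 120)*(v + v)/3 = -(-120 + v)*2*v/3 = -2*v*(-120 + v)/3)
(30821 + F)/(-22112 + Z(-178)) = (30821 + 64)/(-22112 + (⅔)*(-178)*(120 - 1*(-178))) = 30885/(-22112 + (⅔)*(-178)*(120 + 178)) = 30885/(-22112 + (⅔)*(-178)*298) = 30885/(-22112 - 106088/3) = 30885/(-172424/3) = 30885*(-3/172424) = -92655/172424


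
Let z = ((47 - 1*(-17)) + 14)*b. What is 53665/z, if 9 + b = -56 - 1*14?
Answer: -53665/6162 ≈ -8.7090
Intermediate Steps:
b = -79 (b = -9 + (-56 - 1*14) = -9 + (-56 - 14) = -9 - 70 = -79)
z = -6162 (z = ((47 - 1*(-17)) + 14)*(-79) = ((47 + 17) + 14)*(-79) = (64 + 14)*(-79) = 78*(-79) = -6162)
53665/z = 53665/(-6162) = 53665*(-1/6162) = -53665/6162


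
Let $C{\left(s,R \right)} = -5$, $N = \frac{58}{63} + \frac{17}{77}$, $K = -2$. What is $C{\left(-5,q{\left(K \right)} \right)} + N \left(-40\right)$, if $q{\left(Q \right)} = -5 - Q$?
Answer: $- \frac{5015}{99} \approx -50.657$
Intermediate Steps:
$N = \frac{113}{99}$ ($N = 58 \cdot \frac{1}{63} + 17 \cdot \frac{1}{77} = \frac{58}{63} + \frac{17}{77} = \frac{113}{99} \approx 1.1414$)
$C{\left(-5,q{\left(K \right)} \right)} + N \left(-40\right) = -5 + \frac{113}{99} \left(-40\right) = -5 - \frac{4520}{99} = - \frac{5015}{99}$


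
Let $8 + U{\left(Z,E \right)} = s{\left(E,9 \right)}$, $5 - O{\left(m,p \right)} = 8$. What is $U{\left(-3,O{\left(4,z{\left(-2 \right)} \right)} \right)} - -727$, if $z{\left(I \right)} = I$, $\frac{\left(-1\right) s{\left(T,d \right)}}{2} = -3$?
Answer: $725$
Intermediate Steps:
$s{\left(T,d \right)} = 6$ ($s{\left(T,d \right)} = \left(-2\right) \left(-3\right) = 6$)
$O{\left(m,p \right)} = -3$ ($O{\left(m,p \right)} = 5 - 8 = -3$)
$U{\left(Z,E \right)} = -2$ ($U{\left(Z,E \right)} = -8 + 6 = -2$)
$U{\left(-3,O{\left(4,z{\left(-2 \right)} \right)} \right)} - -727 = -2 - -727 = -2 + 727 = 725$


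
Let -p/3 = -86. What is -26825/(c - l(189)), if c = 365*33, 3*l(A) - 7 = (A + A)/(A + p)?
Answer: -11990775/5382946 ≈ -2.2275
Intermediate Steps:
p = 258 (p = -3*(-86) = 258)
l(A) = 7/3 + 2*A/(3*(258 + A)) (l(A) = 7/3 + ((A + A)/(A + 258))/3 = 7/3 + ((2*A)/(258 + A))/3 = 7/3 + (2*A/(258 + A))/3 = 7/3 + 2*A/(3*(258 + A)))
c = 12045
-26825/(c - l(189)) = -26825/(12045 - (602 + 3*189)/(258 + 189)) = -26825/(12045 - (602 + 567)/447) = -26825/(12045 - 1169/447) = -26825/5382946/447 = -26825*447/5382946 = -11990775/5382946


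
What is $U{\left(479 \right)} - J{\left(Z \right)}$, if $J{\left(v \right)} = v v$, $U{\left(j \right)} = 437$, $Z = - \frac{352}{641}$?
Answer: $\frac{179431093}{410881} \approx 436.7$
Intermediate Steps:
$Z = - \frac{352}{641}$ ($Z = \left(-352\right) \frac{1}{641} = - \frac{352}{641} \approx -0.54914$)
$J{\left(v \right)} = v^{2}$
$U{\left(479 \right)} - J{\left(Z \right)} = 437 - \left(- \frac{352}{641}\right)^{2} = 437 - \frac{123904}{410881} = \frac{179431093}{410881}$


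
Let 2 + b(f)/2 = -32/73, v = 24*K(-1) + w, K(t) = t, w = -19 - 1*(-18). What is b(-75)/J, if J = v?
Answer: 356/1825 ≈ 0.19507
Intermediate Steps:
w = -1 (w = -19 + 18 = -1)
v = -25 (v = 24*(-1) - 1 = -24 - 1 = -25)
b(f) = -356/73 (b(f) = -4 + 2*(-32/73) = -4 - 64/73 = -356/73)
J = -25
b(-75)/J = -356/73/(-25) = -356/73*(-1/25) = 356/1825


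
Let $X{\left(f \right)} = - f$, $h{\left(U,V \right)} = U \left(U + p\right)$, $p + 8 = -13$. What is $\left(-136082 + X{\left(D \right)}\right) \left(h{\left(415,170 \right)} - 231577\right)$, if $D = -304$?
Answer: $9242001126$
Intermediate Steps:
$p = -21$ ($p = -8 - 13 = -21$)
$h{\left(U,V \right)} = U \left(-21 + U\right)$ ($h{\left(U,V \right)} = U \left(U - 21\right) = U \left(-21 + U\right)$)
$\left(-136082 + X{\left(D \right)}\right) \left(h{\left(415,170 \right)} - 231577\right) = \left(-136082 - -304\right) \left(415 \left(-21 + 415\right) - 231577\right) = \left(-136082 + 304\right) \left(415 \cdot 394 - 231577\right) = - 135778 \left(163510 - 231577\right) = \left(-135778\right) \left(-68067\right) = 9242001126$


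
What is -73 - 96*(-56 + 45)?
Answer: 983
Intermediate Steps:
-73 - 96*(-56 + 45) = -73 - 96*(-11) = -73 + 1056 = 983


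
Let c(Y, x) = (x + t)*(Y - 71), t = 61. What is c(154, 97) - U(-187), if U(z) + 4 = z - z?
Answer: 13118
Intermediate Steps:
U(z) = -4 (U(z) = -4 + (z - z) = -4 + 0 = -4)
c(Y, x) = (-71 + Y)*(61 + x) (c(Y, x) = (x + 61)*(Y - 71) = (61 + x)*(-71 + Y) = (-71 + Y)*(61 + x))
c(154, 97) - U(-187) = (-4331 - 71*97 + 61*154 + 154*97) - 1*(-4) = (-4331 - 6887 + 9394 + 14938) + 4 = 13114 + 4 = 13118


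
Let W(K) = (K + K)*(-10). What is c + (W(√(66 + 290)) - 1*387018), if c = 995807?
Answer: 608789 - 40*√89 ≈ 6.0841e+5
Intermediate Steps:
W(K) = -20*K (W(K) = (2*K)*(-10) = -20*K)
c + (W(√(66 + 290)) - 1*387018) = 995807 + (-20*√(66 + 290) - 1*387018) = 995807 + (-40*√89 - 387018) = 995807 + (-387018 - 40*√89) = 608789 - 40*√89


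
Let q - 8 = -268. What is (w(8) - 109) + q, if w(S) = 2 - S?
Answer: -375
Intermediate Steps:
q = -260 (q = 8 - 268 = -260)
(w(8) - 109) + q = ((2 - 1*8) - 109) - 260 = ((2 - 8) - 109) - 260 = (-6 - 109) - 260 = -115 - 260 = -375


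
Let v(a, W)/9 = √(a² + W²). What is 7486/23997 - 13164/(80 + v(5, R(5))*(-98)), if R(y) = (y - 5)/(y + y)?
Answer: 9166076/2734395 ≈ 3.3521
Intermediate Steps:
R(y) = (-5 + y)/(2*y) (R(y) = (-5 + y)/((2*y)) = (-5 + y)*(1/(2*y)) = (-5 + y)/(2*y))
v(a, W) = 9*√(W² + a²) (v(a, W) = 9*√(a² + W²) = 9*√(W² + a²))
7486/23997 - 13164/(80 + v(5, R(5))*(-98)) = 7486/23997 - 13164/(80 + (9*√(((½)*(-5 + 5)/5)² + 5²))*(-98)) = 7486*(1/23997) - 13164/(80 + (9*√(((½)*(⅕)*0)² + 25))*(-98)) = 394/1263 - 13164/(80 + (9*√(0² + 25))*(-98)) = 394/1263 - 13164/(80 + (9*√(0 + 25))*(-98)) = 394/1263 - 13164/(80 + (9*√25)*(-98)) = 394/1263 - 13164/(80 + (9*5)*(-98)) = 394/1263 - 13164/(80 + 45*(-98)) = 394/1263 - 13164/(80 - 4410) = 394/1263 - 13164/(-4330) = 394/1263 - 13164*(-1/4330) = 394/1263 + 6582/2165 = 9166076/2734395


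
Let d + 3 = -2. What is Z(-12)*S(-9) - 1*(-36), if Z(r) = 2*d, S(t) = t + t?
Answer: 216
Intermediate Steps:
S(t) = 2*t
d = -5 (d = -3 - 2 = -5)
Z(r) = -10 (Z(r) = 2*(-5) = -10)
Z(-12)*S(-9) - 1*(-36) = -20*(-9) - 1*(-36) = -10*(-18) + 36 = 180 + 36 = 216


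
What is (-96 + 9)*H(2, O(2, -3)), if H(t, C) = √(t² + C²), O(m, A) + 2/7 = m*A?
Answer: -174*√533/7 ≈ -573.87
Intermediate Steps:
O(m, A) = -2/7 + A*m (O(m, A) = -2/7 + m*A = -2/7 + A*m)
H(t, C) = √(C² + t²)
(-96 + 9)*H(2, O(2, -3)) = (-96 + 9)*√((-2/7 - 3*2)² + 2²) = -87*√((-2/7 - 6)² + 4) = -87*√((-44/7)² + 4) = -87*√(1936/49 + 4) = -174*√533/7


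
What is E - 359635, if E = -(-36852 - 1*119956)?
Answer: -202827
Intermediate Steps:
E = 156808 (E = -(-36852 - 119956) = -1*(-156808) = 156808)
E - 359635 = 156808 - 359635 = -202827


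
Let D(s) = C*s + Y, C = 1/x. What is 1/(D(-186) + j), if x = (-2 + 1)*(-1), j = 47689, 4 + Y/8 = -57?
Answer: 1/47015 ≈ 2.1270e-5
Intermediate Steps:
Y = -488 (Y = -32 + 8*(-57) = -32 - 456 = -488)
x = 1 (x = -1*(-1) = 1)
C = 1 (C = 1/1 = 1)
D(s) = -488 + s (D(s) = 1*s - 488 = s - 488 = -488 + s)
1/(D(-186) + j) = 1/((-488 - 186) + 47689) = 1/(-674 + 47689) = 1/47015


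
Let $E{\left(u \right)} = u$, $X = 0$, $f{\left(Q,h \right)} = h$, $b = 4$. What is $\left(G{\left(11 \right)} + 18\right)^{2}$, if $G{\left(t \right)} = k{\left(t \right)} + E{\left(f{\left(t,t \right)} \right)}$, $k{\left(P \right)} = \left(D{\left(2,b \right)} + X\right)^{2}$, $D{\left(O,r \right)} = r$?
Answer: $2025$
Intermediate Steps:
$k{\left(P \right)} = 16$ ($k{\left(P \right)} = \left(4 + 0\right)^{2} = 4^{2} = 16$)
$G{\left(t \right)} = 16 + t$
$\left(G{\left(11 \right)} + 18\right)^{2} = \left(\left(16 + 11\right) + 18\right)^{2} = \left(27 + 18\right)^{2} = 45^{2} = 2025$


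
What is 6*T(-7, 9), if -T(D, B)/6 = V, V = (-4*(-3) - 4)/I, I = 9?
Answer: -32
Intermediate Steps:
V = 8/9 (V = (-4*(-3) - 4)/9 = (12 - 4)*(⅑) = 8*(⅑) = 8/9 ≈ 0.88889)
T(D, B) = -16/3 (T(D, B) = -6*8/9 = -16/3)
6*T(-7, 9) = 6*(-16/3) = -32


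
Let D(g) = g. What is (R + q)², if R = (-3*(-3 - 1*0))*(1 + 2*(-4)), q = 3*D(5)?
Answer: 2304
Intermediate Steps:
q = 15 (q = 3*5 = 15)
R = -63 (R = (-3*(-3 + 0))*(1 - 8) = -3*(-3)*(-7) = 9*(-7) = -63)
(R + q)² = (-63 + 15)² = (-48)² = 2304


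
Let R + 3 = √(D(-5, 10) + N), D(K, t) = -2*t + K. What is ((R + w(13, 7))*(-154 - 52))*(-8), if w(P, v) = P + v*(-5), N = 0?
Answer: -41200 + 8240*I ≈ -41200.0 + 8240.0*I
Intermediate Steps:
w(P, v) = P - 5*v
D(K, t) = K - 2*t
R = -3 + 5*I (R = -3 + √((-5 - 2*10) + 0) = -3 + √((-5 - 20) + 0) = -3 + √(-25 + 0) = -3 + √(-25) = -3 + 5*I ≈ -3.0 + 5.0*I)
((R + w(13, 7))*(-154 - 52))*(-8) = (((-3 + 5*I) + (13 - 5*7))*(-154 - 52))*(-8) = (((-3 + 5*I) + (13 - 35))*(-206))*(-8) = (((-3 + 5*I) - 22)*(-206))*(-8) = ((-25 + 5*I)*(-206))*(-8) = (5150 - 1030*I)*(-8) = -41200 + 8240*I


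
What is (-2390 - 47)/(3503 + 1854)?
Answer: -2437/5357 ≈ -0.45492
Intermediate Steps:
(-2390 - 47)/(3503 + 1854) = -2437/5357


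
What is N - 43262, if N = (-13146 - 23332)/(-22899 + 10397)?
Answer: -270412523/6251 ≈ -43259.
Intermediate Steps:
N = 18239/6251 (N = -36478/(-12502) = -36478*(-1/12502) = 18239/6251 ≈ 2.9178)
N - 43262 = 18239/6251 - 43262 = -270412523/6251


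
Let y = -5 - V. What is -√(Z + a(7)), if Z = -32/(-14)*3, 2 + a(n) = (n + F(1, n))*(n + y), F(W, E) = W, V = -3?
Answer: -√2198/7 ≈ -6.6975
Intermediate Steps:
y = -2 (y = -5 - 1*(-3) = -5 + 3 = -2)
a(n) = -2 + (1 + n)*(-2 + n) (a(n) = -2 + (n + 1)*(n - 2) = -2 + (1 + n)*(-2 + n))
Z = 48/7 (Z = -32*(-1/14)*3 = (16/7)*3 = 48/7 ≈ 6.8571)
-√(Z + a(7)) = -√(48/7 + (-4 + 7² - 1*7)) = -√(48/7 + (-4 + 49 - 7)) = -√(48/7 + 38) = -√(314/7) = -√2198/7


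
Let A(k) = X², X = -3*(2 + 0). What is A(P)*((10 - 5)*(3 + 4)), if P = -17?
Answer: 1260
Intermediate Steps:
X = -6 (X = -3*2 = -6)
A(k) = 36 (A(k) = (-6)² = 36)
A(P)*((10 - 5)*(3 + 4)) = 36*((10 - 5)*(3 + 4)) = 36*(5*7) = 36*35 = 1260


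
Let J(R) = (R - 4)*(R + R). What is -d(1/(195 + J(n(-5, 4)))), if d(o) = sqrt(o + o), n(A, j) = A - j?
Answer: -sqrt(858)/429 ≈ -0.068279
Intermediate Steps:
J(R) = 2*R*(-4 + R) (J(R) = (-4 + R)*(2*R) = 2*R*(-4 + R))
d(o) = sqrt(2)*sqrt(o) (d(o) = sqrt(2*o) = sqrt(2)*sqrt(o))
-d(1/(195 + J(n(-5, 4)))) = -sqrt(2)*sqrt(1/(195 + 2*(-5 - 1*4)*(-4 + (-5 - 1*4)))) = -sqrt(2)*sqrt(1/(195 + 2*(-5 - 4)*(-4 + (-5 - 4)))) = -sqrt(2)*sqrt(1/(195 + 2*(-9)*(-4 - 9))) = -sqrt(2)*sqrt(1/(195 + 2*(-9)*(-13))) = -sqrt(2)*sqrt(1/(195 + 234)) = -sqrt(2)*sqrt(1/429) = -sqrt(2)*sqrt(429)/429 = -sqrt(858)/429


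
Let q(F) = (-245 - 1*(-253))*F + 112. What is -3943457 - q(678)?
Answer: -3948993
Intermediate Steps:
q(F) = 112 + 8*F (q(F) = (-245 + 253)*F + 112 = 8*F + 112 = 112 + 8*F)
-3943457 - q(678) = -3943457 - (112 + 8*678) = -3943457 - (112 + 5424) = -3943457 - 1*5536 = -3943457 - 5536 = -3948993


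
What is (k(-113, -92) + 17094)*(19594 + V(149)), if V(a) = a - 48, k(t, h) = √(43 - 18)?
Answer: 336764805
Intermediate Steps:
k(t, h) = 5 (k(t, h) = √25 = 5)
V(a) = -48 + a
(k(-113, -92) + 17094)*(19594 + V(149)) = (5 + 17094)*(19594 + (-48 + 149)) = 17099*(19594 + 101) = 17099*19695 = 336764805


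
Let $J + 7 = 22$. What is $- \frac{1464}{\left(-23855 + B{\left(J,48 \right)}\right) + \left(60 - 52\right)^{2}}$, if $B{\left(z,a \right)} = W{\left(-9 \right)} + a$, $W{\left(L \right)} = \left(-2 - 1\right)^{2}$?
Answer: $\frac{732}{11867} \approx 0.061684$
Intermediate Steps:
$J = 15$ ($J = -7 + 22 = 15$)
$W{\left(L \right)} = 9$ ($W{\left(L \right)} = \left(-3\right)^{2} = 9$)
$B{\left(z,a \right)} = 9 + a$
$- \frac{1464}{\left(-23855 + B{\left(J,48 \right)}\right) + \left(60 - 52\right)^{2}} = - \frac{1464}{\left(-23855 + \left(9 + 48\right)\right) + \left(60 - 52\right)^{2}} = - \frac{1464}{\left(-23855 + 57\right) + 8^{2}} = - \frac{1464}{-23798 + 64} = - \frac{1464}{-23734} = \left(-1464\right) \left(- \frac{1}{23734}\right) = \frac{732}{11867}$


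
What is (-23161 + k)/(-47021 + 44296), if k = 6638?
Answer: 16523/2725 ≈ 6.0635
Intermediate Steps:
(-23161 + k)/(-47021 + 44296) = (-23161 + 6638)/(-47021 + 44296) = -16523/(-2725) = -16523*(-1/2725) = 16523/2725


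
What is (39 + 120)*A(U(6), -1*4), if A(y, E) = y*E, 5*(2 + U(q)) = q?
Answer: 2544/5 ≈ 508.80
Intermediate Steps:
U(q) = -2 + q/5
A(y, E) = E*y
(39 + 120)*A(U(6), -1*4) = (39 + 120)*((-1*4)*(-2 + (⅕)*6)) = 159*(-4*(-2 + 6/5)) = 159*(-4*(-⅘)) = 159*(16/5) = 2544/5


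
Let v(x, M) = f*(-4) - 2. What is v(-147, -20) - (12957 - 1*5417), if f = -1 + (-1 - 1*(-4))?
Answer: -7550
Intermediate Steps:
f = 2 (f = -1 + (-1 + 4) = -1 + 3 = 2)
v(x, M) = -10 (v(x, M) = 2*(-4) - 2 = -8 - 2 = -10)
v(-147, -20) - (12957 - 1*5417) = -10 - (12957 - 1*5417) = -10 - (12957 - 5417) = -10 - 1*7540 = -10 - 7540 = -7550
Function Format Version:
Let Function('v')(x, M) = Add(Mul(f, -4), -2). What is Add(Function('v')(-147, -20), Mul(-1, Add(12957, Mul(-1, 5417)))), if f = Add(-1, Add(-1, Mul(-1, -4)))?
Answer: -7550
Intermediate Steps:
f = 2 (f = Add(-1, Add(-1, 4)) = Add(-1, 3) = 2)
Function('v')(x, M) = -10 (Function('v')(x, M) = Add(Mul(2, -4), -2) = Add(-8, -2) = -10)
Add(Function('v')(-147, -20), Mul(-1, Add(12957, Mul(-1, 5417)))) = Add(-10, Mul(-1, Add(12957, Mul(-1, 5417)))) = Add(-10, Mul(-1, Add(12957, -5417))) = Add(-10, Mul(-1, 7540)) = Add(-10, -7540) = -7550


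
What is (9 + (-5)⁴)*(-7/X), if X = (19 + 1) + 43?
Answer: -634/9 ≈ -70.444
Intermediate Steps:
X = 63 (X = 20 + 43 = 63)
(9 + (-5)⁴)*(-7/X) = (9 + (-5)⁴)*(-7/63) = (9 + 625)*(-7*1/63) = 634*(-⅑) = -634/9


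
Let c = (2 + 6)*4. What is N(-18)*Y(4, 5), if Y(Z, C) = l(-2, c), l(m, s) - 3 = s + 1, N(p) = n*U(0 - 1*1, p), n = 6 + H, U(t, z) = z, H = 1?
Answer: -4536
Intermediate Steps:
n = 7 (n = 6 + 1 = 7)
c = 32 (c = 8*4 = 32)
N(p) = 7*p
l(m, s) = 4 + s (l(m, s) = 3 + (s + 1) = 3 + (1 + s) = 4 + s)
Y(Z, C) = 36 (Y(Z, C) = 4 + 32 = 36)
N(-18)*Y(4, 5) = (7*(-18))*36 = -126*36 = -4536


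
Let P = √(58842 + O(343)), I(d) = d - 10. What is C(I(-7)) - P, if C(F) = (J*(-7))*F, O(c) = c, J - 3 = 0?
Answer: 357 - √59185 ≈ 113.72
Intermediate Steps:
J = 3 (J = 3 + 0 = 3)
I(d) = -10 + d
C(F) = -21*F (C(F) = (3*(-7))*F = -21*F)
P = √59185 (P = √(58842 + 343) = √59185 ≈ 243.28)
C(I(-7)) - P = -21*(-10 - 7) - √59185 = -21*(-17) - √59185 = 357 - √59185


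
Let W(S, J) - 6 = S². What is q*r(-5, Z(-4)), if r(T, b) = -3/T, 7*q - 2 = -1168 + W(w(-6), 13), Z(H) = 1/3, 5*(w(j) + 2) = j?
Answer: -86232/875 ≈ -98.551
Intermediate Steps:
w(j) = -2 + j/5
Z(H) = ⅓
W(S, J) = 6 + S²
q = -28744/175 (q = 2/7 + (-1168 + (6 + (-2 + (⅕)*(-6))²))/7 = 2/7 + (-1168 + (6 + (-2 - 6/5)²))/7 = 2/7 + (-1168 + (6 + (-16/5)²))/7 = 2/7 + (-1168 + (6 + 256/25))/7 = 2/7 + (-1168 + 406/25)/7 = 2/7 + (⅐)*(-28794/25) = 2/7 - 28794/175 = -28744/175 ≈ -164.25)
q*r(-5, Z(-4)) = -(-86232)/(175*(-5)) = -(-86232)*(-1)/(175*5) = -28744/175*⅗ = -86232/875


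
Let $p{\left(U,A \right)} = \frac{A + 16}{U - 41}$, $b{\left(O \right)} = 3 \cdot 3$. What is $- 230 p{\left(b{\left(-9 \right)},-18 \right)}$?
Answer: $- \frac{115}{8} \approx -14.375$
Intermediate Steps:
$b{\left(O \right)} = 9$
$p{\left(U,A \right)} = \frac{16 + A}{-41 + U}$
$- 230 p{\left(b{\left(-9 \right)},-18 \right)} = - 230 \frac{16 - 18}{-41 + 9} = - 230 \frac{1}{-32} \left(-2\right) = - 230 \left(\left(- \frac{1}{32}\right) \left(-2\right)\right) = \left(-230\right) \frac{1}{16} = - \frac{115}{8}$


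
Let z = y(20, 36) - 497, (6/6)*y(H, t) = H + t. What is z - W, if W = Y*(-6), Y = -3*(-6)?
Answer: -333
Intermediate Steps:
Y = 18
W = -108 (W = 18*(-6) = -108)
y(H, t) = H + t
z = -441 (z = (20 + 36) - 497 = 56 - 497 = -441)
z - W = -441 - 1*(-108) = -441 + 108 = -333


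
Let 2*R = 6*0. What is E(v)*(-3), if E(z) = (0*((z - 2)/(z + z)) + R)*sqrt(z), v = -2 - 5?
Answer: 0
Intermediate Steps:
R = 0 (R = (6*0)/2 = (1/2)*0 = 0)
v = -7
E(z) = 0 (E(z) = (0*((z - 2)/(z + z)) + 0)*sqrt(z) = (0*((-2 + z)/((2*z))) + 0)*sqrt(z) = (0*((-2 + z)*(1/(2*z))) + 0)*sqrt(z) = (0*((-2 + z)/(2*z)) + 0)*sqrt(z) = (0 + 0)*sqrt(z) = 0*sqrt(z) = 0)
E(v)*(-3) = 0*(-3) = 0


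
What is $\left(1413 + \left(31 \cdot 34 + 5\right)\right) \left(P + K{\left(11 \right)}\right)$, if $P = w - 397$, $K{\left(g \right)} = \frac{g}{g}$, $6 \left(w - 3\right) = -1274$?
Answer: $-1496384$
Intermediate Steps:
$w = - \frac{628}{3}$ ($w = 3 + \frac{1}{6} \left(-1274\right) = 3 - \frac{637}{3} = - \frac{628}{3} \approx -209.33$)
$K{\left(g \right)} = 1$
$P = - \frac{1819}{3}$ ($P = - \frac{628}{3} - 397 = - \frac{1819}{3} \approx -606.33$)
$\left(1413 + \left(31 \cdot 34 + 5\right)\right) \left(P + K{\left(11 \right)}\right) = \left(1413 + \left(31 \cdot 34 + 5\right)\right) \left(- \frac{1819}{3} + 1\right) = \left(1413 + \left(1054 + 5\right)\right) \left(- \frac{1816}{3}\right) = \left(1413 + 1059\right) \left(- \frac{1816}{3}\right) = 2472 \left(- \frac{1816}{3}\right) = -1496384$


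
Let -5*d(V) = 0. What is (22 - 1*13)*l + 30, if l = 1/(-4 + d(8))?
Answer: 111/4 ≈ 27.750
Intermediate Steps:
d(V) = 0 (d(V) = -⅕*0 = 0)
l = -¼ (l = 1/(-4 + 0) = 1/(-4) = -¼ ≈ -0.25000)
(22 - 1*13)*l + 30 = (22 - 1*13)*(-¼) + 30 = (22 - 13)*(-¼) + 30 = 9*(-¼) + 30 = -9/4 + 30 = 111/4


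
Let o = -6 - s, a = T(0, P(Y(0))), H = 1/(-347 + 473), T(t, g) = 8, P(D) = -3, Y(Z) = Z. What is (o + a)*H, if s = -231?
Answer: 233/126 ≈ 1.8492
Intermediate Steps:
H = 1/126 ≈ 0.0079365
a = 8
o = 225 (o = -6 - 1*(-231) = -6 + 231 = 225)
(o + a)*H = (225 + 8)*(1/126) = 233*(1/126) = 233/126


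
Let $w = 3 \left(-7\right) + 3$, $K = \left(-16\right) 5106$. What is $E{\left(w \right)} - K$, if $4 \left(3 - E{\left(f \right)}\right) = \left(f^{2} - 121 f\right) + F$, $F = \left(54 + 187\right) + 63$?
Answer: $\frac{161995}{2} \approx 80998.0$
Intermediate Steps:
$F = 304$ ($F = 241 + 63 = 304$)
$K = -81696$
$w = -18$ ($w = -21 + 3 = -18$)
$E{\left(f \right)} = -73 - \frac{f^{2}}{4} + \frac{121 f}{4}$ ($E{\left(f \right)} = 3 - \frac{\left(f^{2} - 121 f\right) + 304}{4} = 3 - \frac{304 + f^{2} - 121 f}{4} = 3 - \left(76 - \frac{121 f}{4} + \frac{f^{2}}{4}\right) = -73 - \frac{f^{2}}{4} + \frac{121 f}{4}$)
$E{\left(w \right)} - K = \left(-73 - \frac{\left(-18\right)^{2}}{4} + \frac{121}{4} \left(-18\right)\right) - -81696 = \left(-73 - 81 - \frac{1089}{2}\right) + 81696 = - \frac{1397}{2} + 81696 = \frac{161995}{2}$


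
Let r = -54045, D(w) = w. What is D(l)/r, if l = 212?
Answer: -212/54045 ≈ -0.0039227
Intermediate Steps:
D(l)/r = 212/(-54045) = 212*(-1/54045) = -212/54045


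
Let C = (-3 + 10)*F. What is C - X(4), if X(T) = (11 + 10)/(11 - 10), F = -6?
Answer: -63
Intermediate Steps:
X(T) = 21 (X(T) = 21/1 = 21*1 = 21)
C = -42 (C = (-3 + 10)*(-6) = 7*(-6) = -42)
C - X(4) = -42 - 1*21 = -42 - 21 = -63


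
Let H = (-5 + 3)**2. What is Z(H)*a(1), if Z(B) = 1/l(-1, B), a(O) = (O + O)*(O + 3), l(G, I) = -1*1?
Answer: -8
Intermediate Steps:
H = 4 (H = (-2)**2 = 4)
l(G, I) = -1
a(O) = 2*O*(3 + O) (a(O) = (2*O)*(3 + O) = 2*O*(3 + O))
Z(B) = -1 (Z(B) = 1/(-1) = -1)
Z(H)*a(1) = -2*(3 + 1) = -2*4 = -1*8 = -8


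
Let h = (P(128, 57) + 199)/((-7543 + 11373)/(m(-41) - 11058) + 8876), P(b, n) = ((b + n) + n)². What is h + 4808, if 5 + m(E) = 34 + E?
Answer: 47305328633/9825349 ≈ 4814.6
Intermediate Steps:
P(b, n) = (b + 2*n)²
m(E) = 29 + E (m(E) = -5 + (34 + E) = 29 + E)
h = 65050641/9825349 (h = ((128 + 2*57)² + 199)/((-7543 + 11373)/((29 - 41) - 11058) + 8876) = ((128 + 114)² + 199)/(3830/(-12 - 11058) + 8876) = (242² + 199)/(3830/(-11070) + 8876) = (58564 + 199)/(3830*(-1/11070) + 8876) = 58763/(-383/1107 + 8876) = 58763/(9825349/1107) = 58763*(1107/9825349) = 65050641/9825349 ≈ 6.6207)
h + 4808 = 65050641/9825349 + 4808 = 47305328633/9825349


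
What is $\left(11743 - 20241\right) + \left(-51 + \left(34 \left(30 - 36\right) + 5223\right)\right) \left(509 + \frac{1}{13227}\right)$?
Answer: $\frac{11111625182}{4409} \approx 2.5202 \cdot 10^{6}$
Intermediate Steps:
$\left(11743 - 20241\right) + \left(-51 + \left(34 \left(30 - 36\right) + 5223\right)\right) \left(509 + \frac{1}{13227}\right) = -8498 + \left(-51 + \left(34 \left(-6\right) + 5223\right)\right) \left(509 + \frac{1}{13227}\right) = -8498 + \left(-51 + \left(-204 + 5223\right)\right) \frac{6732544}{13227} = -8498 + \left(-51 + 5019\right) \frac{6732544}{13227} = -8498 + 4968 \cdot \frac{6732544}{13227} = -8498 + \frac{11149092864}{4409} = \frac{11111625182}{4409}$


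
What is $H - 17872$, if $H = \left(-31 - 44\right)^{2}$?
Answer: $-12247$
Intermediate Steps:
$H = 5625$ ($H = \left(-75\right)^{2} = 5625$)
$H - 17872 = 5625 - 17872 = -12247$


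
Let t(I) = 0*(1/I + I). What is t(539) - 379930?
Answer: -379930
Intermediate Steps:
t(I) = 0 (t(I) = 0*(I + 1/I) = 0)
t(539) - 379930 = 0 - 379930 = -379930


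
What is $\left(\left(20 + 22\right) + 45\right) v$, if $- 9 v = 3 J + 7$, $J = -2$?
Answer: $- \frac{29}{3} \approx -9.6667$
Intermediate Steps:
$v = - \frac{1}{9}$ ($v = - \frac{3 \left(-2\right) + 7}{9} = - \frac{-6 + 7}{9} = \left(- \frac{1}{9}\right) 1 = - \frac{1}{9} \approx -0.11111$)
$\left(\left(20 + 22\right) + 45\right) v = \left(\left(20 + 22\right) + 45\right) \left(- \frac{1}{9}\right) = \left(42 + 45\right) \left(- \frac{1}{9}\right) = 87 \left(- \frac{1}{9}\right) = - \frac{29}{3}$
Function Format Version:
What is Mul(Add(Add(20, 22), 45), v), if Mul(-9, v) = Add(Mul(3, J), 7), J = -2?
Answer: Rational(-29, 3) ≈ -9.6667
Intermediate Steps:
v = Rational(-1, 9) (v = Mul(Rational(-1, 9), Add(Mul(3, -2), 7)) = Mul(Rational(-1, 9), Add(-6, 7)) = Mul(Rational(-1, 9), 1) = Rational(-1, 9) ≈ -0.11111)
Mul(Add(Add(20, 22), 45), v) = Mul(Add(Add(20, 22), 45), Rational(-1, 9)) = Mul(Add(42, 45), Rational(-1, 9)) = Mul(87, Rational(-1, 9)) = Rational(-29, 3)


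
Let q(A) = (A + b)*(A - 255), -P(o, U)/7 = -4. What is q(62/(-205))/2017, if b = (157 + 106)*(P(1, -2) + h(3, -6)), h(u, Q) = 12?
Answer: -112866729306/84764425 ≈ -1331.5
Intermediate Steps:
P(o, U) = 28 (P(o, U) = -7*(-4) = 28)
b = 10520 (b = (157 + 106)*(28 + 12) = 263*40 = 10520)
q(A) = (-255 + A)*(10520 + A) (q(A) = (A + 10520)*(A - 255) = (10520 + A)*(-255 + A) = (-255 + A)*(10520 + A))
q(62/(-205))/2017 = (-2682600 + (62/(-205))² + 10265*(62/(-205)))/2017 = (-2682600 + (62*(-1/205))² + 10265*(62*(-1/205)))*(1/2017) = (-2682600 + (-62/205)² + 10265*(-62/205))*(1/2017) = (-2682600 + 3844/42025 - 127286/41)*(1/2017) = -112866729306/42025*1/2017 = -112866729306/84764425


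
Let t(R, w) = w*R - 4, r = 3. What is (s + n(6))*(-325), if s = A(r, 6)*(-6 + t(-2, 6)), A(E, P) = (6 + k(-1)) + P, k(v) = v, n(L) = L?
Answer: 76700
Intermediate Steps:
t(R, w) = -4 + R*w (t(R, w) = R*w - 4 = -4 + R*w)
A(E, P) = 5 + P (A(E, P) = (6 - 1) + P = 5 + P)
s = -242 (s = (5 + 6)*(-6 + (-4 - 2*6)) = 11*(-6 + (-4 - 12)) = 11*(-6 - 16) = 11*(-22) = -242)
(s + n(6))*(-325) = (-242 + 6)*(-325) = -236*(-325) = 76700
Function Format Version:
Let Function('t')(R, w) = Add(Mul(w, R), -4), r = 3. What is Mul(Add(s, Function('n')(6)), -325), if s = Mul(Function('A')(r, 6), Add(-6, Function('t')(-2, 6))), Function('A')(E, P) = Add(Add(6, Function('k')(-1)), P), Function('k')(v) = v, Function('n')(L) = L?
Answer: 76700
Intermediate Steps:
Function('t')(R, w) = Add(-4, Mul(R, w)) (Function('t')(R, w) = Add(Mul(R, w), -4) = Add(-4, Mul(R, w)))
Function('A')(E, P) = Add(5, P) (Function('A')(E, P) = Add(Add(6, -1), P) = Add(5, P))
s = -242 (s = Mul(Add(5, 6), Add(-6, Add(-4, Mul(-2, 6)))) = Mul(11, Add(-6, Add(-4, -12))) = Mul(11, Add(-6, -16)) = Mul(11, -22) = -242)
Mul(Add(s, Function('n')(6)), -325) = Mul(Add(-242, 6), -325) = Mul(-236, -325) = 76700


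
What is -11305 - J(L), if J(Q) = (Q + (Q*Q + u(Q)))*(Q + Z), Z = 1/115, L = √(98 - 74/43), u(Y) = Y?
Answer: -494431/43 - 2857116*√4945/212635 ≈ -12443.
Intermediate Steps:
L = 6*√4945/43 (L = √(98 - 74*1/43) = √(98 - 74/43) = √(4140/43) = 6*√4945/43 ≈ 9.8122)
Z = 1/115 ≈ 0.0086956
J(Q) = (1/115 + Q)*(Q² + 2*Q) (J(Q) = (Q + (Q*Q + Q))*(Q + 1/115) = (Q + (Q² + Q))*(1/115 + Q) = (Q + (Q + Q²))*(1/115 + Q) = (Q² + 2*Q)*(1/115 + Q) = (1/115 + Q)*(Q² + 2*Q))
-11305 - J(L) = -11305 - 6*√4945/43*(2 + 115*(6*√4945/43)² + 231*(6*√4945/43))/115 = -11305 - 6*√4945/43*(2 + 115*(4140/43) + 1386*√4945/43)/115 = -11305 - 6*√4945/43*(2 + 476100/43 + 1386*√4945/43)/115 = -11305 - 6*√4945/43*(476186/43 + 1386*√4945/43)/115 = -11305 - 6*√4945*(476186/43 + 1386*√4945/43)/4945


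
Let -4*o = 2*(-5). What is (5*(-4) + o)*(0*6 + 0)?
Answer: 0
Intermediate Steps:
o = 5/2 (o = -(-5)/2 = -¼*(-10) = 5/2 ≈ 2.5000)
(5*(-4) + o)*(0*6 + 0) = (5*(-4) + 5/2)*(0*6 + 0) = (-20 + 5/2)*(0 + 0) = -35/2*0 = 0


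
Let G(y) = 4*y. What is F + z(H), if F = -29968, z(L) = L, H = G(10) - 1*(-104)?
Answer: -29824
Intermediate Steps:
H = 144 (H = 4*10 - 1*(-104) = 40 + 104 = 144)
F + z(H) = -29968 + 144 = -29824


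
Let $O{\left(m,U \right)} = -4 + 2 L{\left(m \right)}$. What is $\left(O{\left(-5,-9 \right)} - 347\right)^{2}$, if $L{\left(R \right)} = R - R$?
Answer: $123201$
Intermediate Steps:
$L{\left(R \right)} = 0$
$O{\left(m,U \right)} = -4$ ($O{\left(m,U \right)} = -4 + 2 \cdot 0 = -4 + 0 = -4$)
$\left(O{\left(-5,-9 \right)} - 347\right)^{2} = \left(-4 - 347\right)^{2} = \left(-351\right)^{2} = 123201$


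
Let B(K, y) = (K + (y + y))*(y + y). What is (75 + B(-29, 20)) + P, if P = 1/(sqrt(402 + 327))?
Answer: 13906/27 ≈ 515.04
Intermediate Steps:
B(K, y) = 2*y*(K + 2*y) (B(K, y) = (K + 2*y)*(2*y) = 2*y*(K + 2*y))
P = 1/27 (P = 1/(sqrt(729)) = 1/27 ≈ 0.037037)
(75 + B(-29, 20)) + P = (75 + 2*20*(-29 + 2*20)) + 1/27 = (75 + 2*20*(-29 + 40)) + 1/27 = (75 + 2*20*11) + 1/27 = (75 + 440) + 1/27 = 515 + 1/27 = 13906/27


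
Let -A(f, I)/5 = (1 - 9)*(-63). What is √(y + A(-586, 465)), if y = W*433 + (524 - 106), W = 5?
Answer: 3*√7 ≈ 7.9373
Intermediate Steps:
A(f, I) = -2520 (A(f, I) = -5*(1 - 9)*(-63) = -(-40)*(-63) = -5*504 = -2520)
y = 2583 (y = 5*433 + (524 - 106) = 2165 + 418 = 2583)
√(y + A(-586, 465)) = √(2583 - 2520) = √63 = 3*√7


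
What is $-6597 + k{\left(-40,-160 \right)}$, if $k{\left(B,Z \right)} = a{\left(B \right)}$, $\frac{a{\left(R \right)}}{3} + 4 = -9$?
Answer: $-6636$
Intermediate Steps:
$a{\left(R \right)} = -39$ ($a{\left(R \right)} = -12 + 3 \left(-9\right) = -12 - 27 = -39$)
$k{\left(B,Z \right)} = -39$
$-6597 + k{\left(-40,-160 \right)} = -6597 - 39 = -6636$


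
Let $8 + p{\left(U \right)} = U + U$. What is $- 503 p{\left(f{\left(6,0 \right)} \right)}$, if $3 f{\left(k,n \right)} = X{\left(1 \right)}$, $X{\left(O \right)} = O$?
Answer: $\frac{11066}{3} \approx 3688.7$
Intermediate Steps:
$f{\left(k,n \right)} = \frac{1}{3}$ ($f{\left(k,n \right)} = \frac{1}{3} \cdot 1 = \frac{1}{3}$)
$p{\left(U \right)} = -8 + 2 U$ ($p{\left(U \right)} = -8 + \left(U + U\right) = -8 + 2 U$)
$- 503 p{\left(f{\left(6,0 \right)} \right)} = - 503 \left(-8 + 2 \cdot \frac{1}{3}\right) = - 503 \left(-8 + \frac{2}{3}\right) = \left(-503\right) \left(- \frac{22}{3}\right) = \frac{11066}{3}$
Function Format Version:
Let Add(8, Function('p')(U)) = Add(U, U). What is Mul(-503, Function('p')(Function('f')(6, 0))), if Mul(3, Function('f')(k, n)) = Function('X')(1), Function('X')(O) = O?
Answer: Rational(11066, 3) ≈ 3688.7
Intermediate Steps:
Function('f')(k, n) = Rational(1, 3) (Function('f')(k, n) = Mul(Rational(1, 3), 1) = Rational(1, 3))
Function('p')(U) = Add(-8, Mul(2, U)) (Function('p')(U) = Add(-8, Add(U, U)) = Add(-8, Mul(2, U)))
Mul(-503, Function('p')(Function('f')(6, 0))) = Mul(-503, Add(-8, Mul(2, Rational(1, 3)))) = Mul(-503, Add(-8, Rational(2, 3))) = Mul(-503, Rational(-22, 3)) = Rational(11066, 3)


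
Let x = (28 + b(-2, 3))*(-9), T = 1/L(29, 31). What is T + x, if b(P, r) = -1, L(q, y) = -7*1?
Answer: -1702/7 ≈ -243.14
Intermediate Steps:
L(q, y) = -7
T = -⅐ (T = 1/(-7) = -⅐ ≈ -0.14286)
x = -243 (x = (28 - 1)*(-9) = 27*(-9) = -243)
T + x = -⅐ - 243 = -1702/7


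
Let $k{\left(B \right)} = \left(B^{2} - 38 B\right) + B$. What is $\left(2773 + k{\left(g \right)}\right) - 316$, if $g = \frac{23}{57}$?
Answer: $\frac{7934815}{3249} \approx 2442.2$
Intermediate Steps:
$g = \frac{23}{57}$ ($g = 23 \cdot \frac{1}{57} = \frac{23}{57} \approx 0.40351$)
$k{\left(B \right)} = B^{2} - 37 B$
$\left(2773 + k{\left(g \right)}\right) - 316 = \left(2773 + \frac{23 \left(-37 + \frac{23}{57}\right)}{57}\right) - 316 = \left(2773 + \frac{23}{57} \left(- \frac{2086}{57}\right)\right) - 316 = \left(2773 - \frac{47978}{3249}\right) - 316 = \frac{8961499}{3249} - 316 = \frac{7934815}{3249}$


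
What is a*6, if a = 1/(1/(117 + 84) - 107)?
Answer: -603/10753 ≈ -0.056077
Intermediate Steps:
a = -201/21506 (a = 1/(1/201 - 107) = 1/(-21506/201) = -201/21506 ≈ -0.0093462)
a*6 = -201/21506*6 = -603/10753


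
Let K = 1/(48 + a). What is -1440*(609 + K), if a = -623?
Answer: -100850112/115 ≈ -8.7696e+5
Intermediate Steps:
K = -1/575 (K = 1/(48 - 623) = 1/(-575) = -1/575 ≈ -0.0017391)
-1440*(609 + K) = -1440*(609 - 1/575) = -1440*350174/575 = -100850112/115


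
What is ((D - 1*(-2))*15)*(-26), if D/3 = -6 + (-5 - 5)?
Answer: 17940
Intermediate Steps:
D = -48 (D = 3*(-6 + (-5 - 5)) = 3*(-6 - 10) = 3*(-16) = -48)
((D - 1*(-2))*15)*(-26) = ((-48 - 1*(-2))*15)*(-26) = ((-48 + 2)*15)*(-26) = -46*15*(-26) = -690*(-26) = 17940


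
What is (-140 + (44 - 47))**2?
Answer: 20449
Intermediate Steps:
(-140 + (44 - 47))**2 = (-140 - 3)**2 = (-143)**2 = 20449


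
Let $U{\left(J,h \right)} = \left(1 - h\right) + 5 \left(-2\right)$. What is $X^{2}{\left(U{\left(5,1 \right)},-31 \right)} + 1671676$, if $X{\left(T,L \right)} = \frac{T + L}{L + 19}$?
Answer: $\frac{240723025}{144} \approx 1.6717 \cdot 10^{6}$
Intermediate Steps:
$U{\left(J,h \right)} = -9 - h$ ($U{\left(J,h \right)} = \left(1 - h\right) - 10 = -9 - h$)
$X{\left(T,L \right)} = \frac{L + T}{19 + L}$
$X^{2}{\left(U{\left(5,1 \right)},-31 \right)} + 1671676 = \left(\frac{-31 - 10}{19 - 31}\right)^{2} + 1671676 = \left(\frac{-31 - 10}{-12}\right)^{2} + 1671676 = \left(- \frac{-31 - 10}{12}\right)^{2} + 1671676 = \left(\left(- \frac{1}{12}\right) \left(-41\right)\right)^{2} + 1671676 = \left(\frac{41}{12}\right)^{2} + 1671676 = \frac{1681}{144} + 1671676 = \frac{240723025}{144}$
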